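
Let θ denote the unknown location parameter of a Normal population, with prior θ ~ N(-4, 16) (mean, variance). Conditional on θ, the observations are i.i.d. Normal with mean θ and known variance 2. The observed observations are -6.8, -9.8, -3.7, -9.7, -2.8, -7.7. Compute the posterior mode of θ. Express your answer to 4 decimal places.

θ̂_MAP = -6.6939

n = 6; x̄ = ((-6.8) + (-9.8) + (-3.7) + (-9.7) + (-2.8) + (-7.7))/6 = -40.5/6 = -6.75.
For a Normal prior and Normal likelihood with known variance, the posterior is Normal; its mode equals its mean, the precision-weighted average.
Prior precision 1/σ₀² = 1/16 = 0.0625; data precision n/σ² = 6/2 = 3.
θ̂ = (0.0625·(-4) + 3·(-6.75)) / (0.0625 + 3) = (-20.5)/3.0625 = -328/49 ≈ -6.6939.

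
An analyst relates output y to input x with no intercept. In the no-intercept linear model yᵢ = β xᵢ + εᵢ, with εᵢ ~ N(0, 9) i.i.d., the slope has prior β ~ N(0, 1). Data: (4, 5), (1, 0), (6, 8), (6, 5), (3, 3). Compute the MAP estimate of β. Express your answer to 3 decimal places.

β̂_MAP = 1.000

log p(β | y) = −Σ(yᵢ − βxᵢ)²/(2·9) − β²/(2·1) + const.
Setting the derivative to zero: Σxᵢ(yᵢ − βxᵢ)/9 − β/1 = 0, so β = Σxᵢyᵢ / (Σxᵢ² + σ²/τ²).
Σxᵢyᵢ = 4·5 + 1·0 + 6·8 + 6·5 + 3·3 = 107; Σxᵢ² = 98; σ²/τ² = 9.
β̂_MAP = 107 / (98 + 9) = 107/107 ≈ 1.000.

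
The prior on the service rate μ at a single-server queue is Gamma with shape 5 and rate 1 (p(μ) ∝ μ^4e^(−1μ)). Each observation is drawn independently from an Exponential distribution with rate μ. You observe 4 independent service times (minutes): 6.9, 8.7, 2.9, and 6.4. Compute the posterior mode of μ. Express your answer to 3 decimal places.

μ̂_MAP = 0.309

The Exponential(rate=μ) likelihood is ∝ μ^n e^(−μΣtᵢ). Here n = 4 and Σtᵢ = 6.9 + 8.7 + 2.9 + 6.4 = 24.9.
Posterior ∝ μ^4e^(−1μ) · μ^4e^(−24.9μ) = μ^8e^(−25.9μ), i.e. Gamma(9, 25.9).
Mode = (a−1)/b = 8/25.9 ≈ 0.309.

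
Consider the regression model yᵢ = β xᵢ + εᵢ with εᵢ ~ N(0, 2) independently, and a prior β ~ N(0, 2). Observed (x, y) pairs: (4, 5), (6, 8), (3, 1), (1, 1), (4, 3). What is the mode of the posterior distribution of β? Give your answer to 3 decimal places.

β̂_MAP = 1.063

log p(β | y) = −Σ(yᵢ − βxᵢ)²/(2·2) − β²/(2·2) + const.
Setting the derivative to zero: Σxᵢ(yᵢ − βxᵢ)/2 − β/2 = 0, so β = Σxᵢyᵢ / (Σxᵢ² + σ²/τ²).
Σxᵢyᵢ = 4·5 + 6·8 + 3·1 + 1·1 + 4·3 = 84; Σxᵢ² = 78; σ²/τ² = 1.
β̂_MAP = 84 / (78 + 1) = 84/79 ≈ 1.063.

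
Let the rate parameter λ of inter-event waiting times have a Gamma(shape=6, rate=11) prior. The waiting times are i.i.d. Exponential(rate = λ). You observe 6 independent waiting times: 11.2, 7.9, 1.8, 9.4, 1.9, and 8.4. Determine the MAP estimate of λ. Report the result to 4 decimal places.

The Exponential(rate=λ) likelihood is ∝ λ^n e^(−λΣtᵢ). Here n = 6 and Σtᵢ = 11.2 + 7.9 + 1.8 + 9.4 + 1.9 + 8.4 = 40.6.
Posterior ∝ λ^5e^(−11λ) · λ^6e^(−40.6λ) = λ^11e^(−51.6λ), i.e. Gamma(12, 51.6).
Mode = (a−1)/b = 11/51.6 ≈ 0.2132.

λ̂_MAP = 0.2132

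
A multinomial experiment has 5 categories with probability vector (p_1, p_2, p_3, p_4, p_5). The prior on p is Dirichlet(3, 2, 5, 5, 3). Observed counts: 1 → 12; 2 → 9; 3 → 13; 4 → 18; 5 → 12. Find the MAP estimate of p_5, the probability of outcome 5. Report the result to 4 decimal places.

MAP estimate: 0.1818

The posterior is Dirichlet(αᵢ + nᵢ) = Dirichlet(15, 11, 18, 23, 15).
For a Dirichlet(a₁,…,a_K) with all aᵢ > 1, the mode has j-th component (aⱼ − 1)/(Σaᵢ − K).
Here Σaᵢ = 82 and K = 5, so p_5 = (15 − 1)/(82 − 5) = 14/77 ≈ 0.1818.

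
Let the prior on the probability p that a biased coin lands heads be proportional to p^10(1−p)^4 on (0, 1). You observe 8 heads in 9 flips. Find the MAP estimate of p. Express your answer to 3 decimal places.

p̂_MAP = 0.783

The prior density ∝ p^10(1−p)^4 is the kernel of Beta(11, 5).
Data: 8 successes in 9 trials. The binomial likelihood contributes p^8(1−p)^1, so the posterior is Beta(11+8, 5+1) = Beta(19, 6).
For Beta(a, b) with a, b > 1 the mode is (a−1)/(a+b−2) = 18/23 ≈ 0.783.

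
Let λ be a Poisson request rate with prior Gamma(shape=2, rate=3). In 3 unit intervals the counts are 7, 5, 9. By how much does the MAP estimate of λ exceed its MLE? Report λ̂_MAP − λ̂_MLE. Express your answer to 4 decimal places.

MAP − MLE = -3.3333

Σxᵢ = 21. Posterior is Gamma(23, 6); MAP = (23−1)/6 = 22/6 ≈ 3.66667.
MLE = x̄ = 21/3 ≈ 7.00000.
Difference = 22/6 − 21/3 = -10/3 ≈ -3.3333.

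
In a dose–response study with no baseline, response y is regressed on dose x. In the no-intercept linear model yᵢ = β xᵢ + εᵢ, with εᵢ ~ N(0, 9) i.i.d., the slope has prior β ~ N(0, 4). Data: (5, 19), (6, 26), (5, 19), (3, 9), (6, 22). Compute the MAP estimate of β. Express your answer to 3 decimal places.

β̂_MAP = 3.790

log p(β | y) = −Σ(yᵢ − βxᵢ)²/(2·9) − β²/(2·4) + const.
Setting the derivative to zero: Σxᵢ(yᵢ − βxᵢ)/9 − β/4 = 0, so β = Σxᵢyᵢ / (Σxᵢ² + σ²/τ²).
Σxᵢyᵢ = 5·19 + 6·26 + 5·19 + 3·9 + 6·22 = 505; Σxᵢ² = 131; σ²/τ² = 2.25.
β̂_MAP = 505 / (131 + 2.25) = 505/133.25 ≈ 3.790.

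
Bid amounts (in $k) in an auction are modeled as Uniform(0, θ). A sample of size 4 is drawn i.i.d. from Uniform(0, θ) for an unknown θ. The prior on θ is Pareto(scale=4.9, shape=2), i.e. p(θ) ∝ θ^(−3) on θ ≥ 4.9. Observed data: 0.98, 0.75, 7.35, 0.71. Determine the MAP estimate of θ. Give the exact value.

The Uniform(0, θ) likelihood is θ^(−n) for θ ≥ max(xᵢ), zero otherwise. Here max(xᵢ) = 7.35.
Posterior ∝ θ^(−3) · θ^(−4) = θ^(−7) on θ ≥ max(4.9, 7.35) = 7.35.
This density is strictly decreasing in θ, so the posterior mode lies at the lower boundary of the support.

θ̂_MAP = 7.35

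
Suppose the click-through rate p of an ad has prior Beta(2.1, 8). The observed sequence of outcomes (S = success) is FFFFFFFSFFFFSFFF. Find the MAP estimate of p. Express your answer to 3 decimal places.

Prior: Beta(2.1, 8).
Data: 2 successes in 16 trials (from the sequence). The binomial likelihood contributes p^2(1−p)^14, so the posterior is Beta(2.1+2, 8+14) = Beta(4.1, 22).
For Beta(a, b) with a, b > 1 the mode is (a−1)/(a+b−2) = 3.1/24.1 ≈ 0.129.

p̂_MAP = 0.129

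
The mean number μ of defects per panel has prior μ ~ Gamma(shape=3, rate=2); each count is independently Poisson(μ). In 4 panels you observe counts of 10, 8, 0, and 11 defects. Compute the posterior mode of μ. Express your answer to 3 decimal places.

μ̂_MAP = 5.167

Σxᵢ = 10+8+0+11 = 29, with n = 4.
Posterior ∝ μ^2e^(−2μ) · μ^29e^(−4μ) = μ^31e^(−6μ), i.e. Gamma(shape=32, rate=6).
The mode of a Gamma(a, b) with a ≥ 1 (shape–rate) is (a−1)/b = 31/6 ≈ 5.167.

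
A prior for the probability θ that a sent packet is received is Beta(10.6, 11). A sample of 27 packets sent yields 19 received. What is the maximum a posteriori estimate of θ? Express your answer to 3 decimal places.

θ̂_MAP = 0.614

Prior: Beta(10.6, 11).
Data: 19 successes in 27 trials. The binomial likelihood contributes θ^19(1−θ)^8, so the posterior is Beta(10.6+19, 11+8) = Beta(29.6, 19).
For Beta(a, b) with a, b > 1 the mode is (a−1)/(a+b−2) = 28.6/46.6 ≈ 0.614.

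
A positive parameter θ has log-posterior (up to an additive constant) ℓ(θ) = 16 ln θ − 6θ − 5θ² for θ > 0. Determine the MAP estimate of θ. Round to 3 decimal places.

θ̂_MAP = 1.000

ℓ'(θ) = 16/θ − 6 − 10θ. Setting this to zero and multiplying by θ: 10θ² + 6θ − 16 = 0.
θ = (−6 + √(6² + 4·10·16)) / (2·10) = (−6 + √676) / 20 = (−6 + 26)/20 = 1.
ℓ''(θ) = −16/θ² − 10 < 0, confirming a maximum.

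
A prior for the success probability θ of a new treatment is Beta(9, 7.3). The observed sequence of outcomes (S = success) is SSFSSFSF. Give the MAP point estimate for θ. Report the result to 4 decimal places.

θ̂_MAP = 0.5830

Prior: Beta(9, 7.3).
Data: 5 successes in 8 trials (from the sequence). The binomial likelihood contributes θ^5(1−θ)^3, so the posterior is Beta(9+5, 7.3+3) = Beta(14, 10.3).
For Beta(a, b) with a, b > 1 the mode is (a−1)/(a+b−2) = 13/22.3 ≈ 0.5830.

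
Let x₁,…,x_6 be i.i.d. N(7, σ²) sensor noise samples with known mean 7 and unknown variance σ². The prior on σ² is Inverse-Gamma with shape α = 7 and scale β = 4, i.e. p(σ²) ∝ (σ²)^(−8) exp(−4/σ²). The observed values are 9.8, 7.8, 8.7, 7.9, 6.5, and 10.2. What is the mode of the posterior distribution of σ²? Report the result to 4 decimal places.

σ̂²_MAP = 1.3941

Sum of squared deviations about the known mean: SS = (9.8−7)² + (7.8−7)² + (8.7−7)² + (7.9−7)² + (6.5−7)² + (10.2−7)² = 22.67.
The Normal likelihood contributes (σ²)^(−n/2) exp(−SS/(2σ²)), so the posterior is Inverse-Gamma(α + n/2, β + SS/2) = Inverse-Gamma(10, 15.335).
The mode of Inverse-Gamma(a, b) is b/(a+1) = 15.335/11 ≈ 1.3941.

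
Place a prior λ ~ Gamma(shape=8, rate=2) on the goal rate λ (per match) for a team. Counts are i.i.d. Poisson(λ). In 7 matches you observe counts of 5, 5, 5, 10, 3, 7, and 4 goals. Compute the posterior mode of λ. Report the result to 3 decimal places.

λ̂_MAP = 5.111

Σxᵢ = 5+5+5+10+3+7+4 = 39, with n = 7.
Posterior ∝ λ^7e^(−2λ) · λ^39e^(−7λ) = λ^46e^(−9λ), i.e. Gamma(shape=47, rate=9).
The mode of a Gamma(a, b) with a ≥ 1 (shape–rate) is (a−1)/b = 46/9 ≈ 5.111.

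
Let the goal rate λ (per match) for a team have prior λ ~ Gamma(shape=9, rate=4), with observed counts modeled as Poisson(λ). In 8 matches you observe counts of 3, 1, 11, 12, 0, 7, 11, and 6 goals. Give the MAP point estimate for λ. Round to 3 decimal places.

λ̂_MAP = 4.917

Σxᵢ = 3+1+11+12+0+7+11+6 = 51, with n = 8.
Posterior ∝ λ^8e^(−4λ) · λ^51e^(−8λ) = λ^59e^(−12λ), i.e. Gamma(shape=60, rate=12).
The mode of a Gamma(a, b) with a ≥ 1 (shape–rate) is (a−1)/b = 59/12 ≈ 4.917.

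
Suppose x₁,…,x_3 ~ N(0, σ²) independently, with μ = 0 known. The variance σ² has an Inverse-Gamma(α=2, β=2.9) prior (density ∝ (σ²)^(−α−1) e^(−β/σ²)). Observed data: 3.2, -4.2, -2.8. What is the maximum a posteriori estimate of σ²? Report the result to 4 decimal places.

Sum of squared deviations about the known mean: SS = (3.2−0)² + (-4.2−0)² + (-2.8−0)² = 35.72.
The Normal likelihood contributes (σ²)^(−n/2) exp(−SS/(2σ²)), so the posterior is Inverse-Gamma(α + n/2, β + SS/2) = Inverse-Gamma(3.5, 20.76).
The mode of Inverse-Gamma(a, b) is b/(a+1) = 20.76/4.5 ≈ 4.6133.

σ̂²_MAP = 4.6133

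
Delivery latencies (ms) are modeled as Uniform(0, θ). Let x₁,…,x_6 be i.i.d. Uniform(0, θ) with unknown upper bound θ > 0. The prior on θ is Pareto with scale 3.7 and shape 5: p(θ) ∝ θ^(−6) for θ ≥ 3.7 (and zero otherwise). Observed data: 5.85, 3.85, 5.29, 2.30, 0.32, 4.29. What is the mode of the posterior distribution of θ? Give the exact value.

The Uniform(0, θ) likelihood is θ^(−n) for θ ≥ max(xᵢ), zero otherwise. Here max(xᵢ) = 5.85.
Posterior ∝ θ^(−6) · θ^(−6) = θ^(−12) on θ ≥ max(3.7, 5.85) = 5.85.
This density is strictly decreasing in θ, so the posterior mode lies at the lower boundary of the support.

θ̂_MAP = 5.85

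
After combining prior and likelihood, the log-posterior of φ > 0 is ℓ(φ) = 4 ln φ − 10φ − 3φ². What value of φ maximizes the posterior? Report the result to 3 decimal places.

ℓ'(φ) = 4/φ − 10 − 6φ. Setting this to zero and multiplying by φ: 6φ² + 10φ − 4 = 0.
φ = (−10 + √(10² + 4·6·4)) / (2·6) = (−10 + √196) / 12 = (−10 + 14)/12 = 1/3.
ℓ''(φ) = −4/φ² − 6 < 0, confirming a maximum.

φ̂_MAP = 0.333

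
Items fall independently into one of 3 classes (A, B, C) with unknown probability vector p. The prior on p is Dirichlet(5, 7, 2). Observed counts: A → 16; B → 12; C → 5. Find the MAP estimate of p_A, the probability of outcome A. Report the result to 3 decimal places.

MAP estimate of p_A = 0.455

The posterior is Dirichlet(αᵢ + nᵢ) = Dirichlet(21, 19, 7).
For a Dirichlet(a₁,…,a_K) with all aᵢ > 1, the mode has j-th component (aⱼ − 1)/(Σaᵢ − K).
Here Σaᵢ = 47 and K = 3, so p_A = (21 − 1)/(47 − 3) = 20/44 ≈ 0.455.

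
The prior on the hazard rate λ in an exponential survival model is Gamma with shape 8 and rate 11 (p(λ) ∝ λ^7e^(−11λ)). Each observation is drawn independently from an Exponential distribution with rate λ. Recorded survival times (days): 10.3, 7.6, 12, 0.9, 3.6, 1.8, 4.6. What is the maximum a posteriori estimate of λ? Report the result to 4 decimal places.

λ̂_MAP = 0.2703

The Exponential(rate=λ) likelihood is ∝ λ^n e^(−λΣtᵢ). Here n = 7 and Σtᵢ = 10.3 + 7.6 + 12 + 0.9 + 3.6 + 1.8 + 4.6 = 40.8.
Posterior ∝ λ^7e^(−11λ) · λ^7e^(−40.8λ) = λ^14e^(−51.8λ), i.e. Gamma(15, 51.8).
Mode = (a−1)/b = 14/51.8 ≈ 0.2703.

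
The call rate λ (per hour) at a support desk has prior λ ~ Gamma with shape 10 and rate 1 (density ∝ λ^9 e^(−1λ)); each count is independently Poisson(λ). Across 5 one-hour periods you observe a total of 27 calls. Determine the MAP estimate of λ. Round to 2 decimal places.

λ̂_MAP = 6.00

Σxᵢ = 27, n = 5.
Posterior ∝ λ^9e^(−1λ) · λ^27e^(−5λ) = λ^36e^(−6λ), i.e. Gamma(shape=37, rate=6).
The mode of a Gamma(a, b) with a ≥ 1 (shape–rate) is (a−1)/b = 36/6 ≈ 6.00.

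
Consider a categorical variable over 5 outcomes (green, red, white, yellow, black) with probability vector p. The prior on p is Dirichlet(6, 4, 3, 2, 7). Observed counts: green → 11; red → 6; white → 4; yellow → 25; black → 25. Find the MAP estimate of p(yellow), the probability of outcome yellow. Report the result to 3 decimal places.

The posterior is Dirichlet(αᵢ + nᵢ) = Dirichlet(17, 10, 7, 27, 32).
For a Dirichlet(a₁,…,a_K) with all aᵢ > 1, the mode has j-th component (aⱼ − 1)/(Σaᵢ − K).
Here Σaᵢ = 93 and K = 5, so p(yellow) = (27 − 1)/(93 − 5) = 26/88 ≈ 0.295.

MAP estimate of p(yellow) = 0.295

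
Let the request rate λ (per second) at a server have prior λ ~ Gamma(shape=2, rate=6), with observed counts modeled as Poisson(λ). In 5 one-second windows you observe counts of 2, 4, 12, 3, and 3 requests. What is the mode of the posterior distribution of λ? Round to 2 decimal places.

λ̂_MAP = 2.27

Σxᵢ = 2+4+12+3+3 = 24, with n = 5.
Posterior ∝ λe^(−6λ) · λ^24e^(−5λ) = λ^25e^(−11λ), i.e. Gamma(shape=26, rate=11).
The mode of a Gamma(a, b) with a ≥ 1 (shape–rate) is (a−1)/b = 25/11 ≈ 2.27.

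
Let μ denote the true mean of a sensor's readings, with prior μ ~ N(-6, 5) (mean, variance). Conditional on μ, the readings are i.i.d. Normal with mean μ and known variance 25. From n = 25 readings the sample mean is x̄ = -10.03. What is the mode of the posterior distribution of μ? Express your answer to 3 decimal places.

n = 25, x̄ = -10.03.
For a Normal prior and Normal likelihood with known variance, the posterior is Normal; its mode equals its mean, the precision-weighted average.
Prior precision 1/σ₀² = 1/5 = 0.2; data precision n/σ² = 25/25 = 1.
μ̂ = (0.2·(-6) + 1·(-10.03)) / (0.2 + 1) = (-11.23)/1.2 = -1123/120 ≈ -9.358.

μ̂_MAP = -9.358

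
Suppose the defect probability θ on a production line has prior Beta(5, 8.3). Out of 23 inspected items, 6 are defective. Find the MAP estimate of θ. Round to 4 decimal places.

θ̂_MAP = 0.2915

Prior: Beta(5, 8.3).
Data: 6 successes in 23 trials. The binomial likelihood contributes θ^6(1−θ)^17, so the posterior is Beta(5+6, 8.3+17) = Beta(11, 25.3).
For Beta(a, b) with a, b > 1 the mode is (a−1)/(a+b−2) = 10/34.3 ≈ 0.2915.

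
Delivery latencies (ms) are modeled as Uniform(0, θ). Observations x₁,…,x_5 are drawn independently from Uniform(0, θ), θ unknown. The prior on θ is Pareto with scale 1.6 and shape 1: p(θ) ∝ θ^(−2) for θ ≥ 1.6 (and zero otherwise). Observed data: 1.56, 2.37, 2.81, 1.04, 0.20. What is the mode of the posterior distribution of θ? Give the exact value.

θ̂_MAP = 2.81

The Uniform(0, θ) likelihood is θ^(−n) for θ ≥ max(xᵢ), zero otherwise. Here max(xᵢ) = 2.81.
Posterior ∝ θ^(−2) · θ^(−5) = θ^(−7) on θ ≥ max(1.6, 2.81) = 2.81.
This density is strictly decreasing in θ, so the posterior mode lies at the lower boundary of the support.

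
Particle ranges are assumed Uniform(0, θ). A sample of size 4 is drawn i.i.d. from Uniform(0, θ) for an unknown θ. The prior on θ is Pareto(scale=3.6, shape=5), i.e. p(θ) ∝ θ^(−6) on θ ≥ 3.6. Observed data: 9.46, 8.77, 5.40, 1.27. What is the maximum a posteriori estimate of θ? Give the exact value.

The Uniform(0, θ) likelihood is θ^(−n) for θ ≥ max(xᵢ), zero otherwise. Here max(xᵢ) = 9.46.
Posterior ∝ θ^(−6) · θ^(−4) = θ^(−10) on θ ≥ max(3.6, 9.46) = 9.46.
This density is strictly decreasing in θ, so the posterior mode lies at the lower boundary of the support.

θ̂_MAP = 9.46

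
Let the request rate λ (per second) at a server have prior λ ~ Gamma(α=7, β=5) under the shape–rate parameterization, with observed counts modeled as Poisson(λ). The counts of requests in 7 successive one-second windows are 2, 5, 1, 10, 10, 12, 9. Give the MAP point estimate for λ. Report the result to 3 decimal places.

λ̂_MAP = 4.583

Σxᵢ = 2+5+1+10+10+12+9 = 49, with n = 7.
Posterior ∝ λ^6e^(−5λ) · λ^49e^(−7λ) = λ^55e^(−12λ), i.e. Gamma(shape=56, rate=12).
The mode of a Gamma(a, b) with a ≥ 1 (shape–rate) is (a−1)/b = 55/12 ≈ 4.583.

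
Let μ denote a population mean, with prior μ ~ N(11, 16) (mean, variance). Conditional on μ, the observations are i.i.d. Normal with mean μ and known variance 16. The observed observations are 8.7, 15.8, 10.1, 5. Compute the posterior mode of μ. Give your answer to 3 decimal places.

n = 4; x̄ = (8.7 + 15.8 + 10.1 + 5)/4 = 39.6/4 = 9.9.
For a Normal prior and Normal likelihood with known variance, the posterior is Normal; its mode equals its mean, the precision-weighted average.
Prior precision 1/σ₀² = 1/16 = 0.0625; data precision n/σ² = 4/16 = 0.25.
μ̂ = (0.0625·11 + 0.25·9.9) / (0.0625 + 0.25) = 3.1625/0.3125 = 10.120.

μ̂_MAP = 10.120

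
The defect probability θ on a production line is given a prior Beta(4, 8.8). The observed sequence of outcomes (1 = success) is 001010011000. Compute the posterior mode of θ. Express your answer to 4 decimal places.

Prior: Beta(4, 8.8).
Data: 4 successes in 12 trials (from the sequence). The binomial likelihood contributes θ^4(1−θ)^8, so the posterior is Beta(4+4, 8.8+8) = Beta(8, 16.8).
For Beta(a, b) with a, b > 1 the mode is (a−1)/(a+b−2) = 7/22.8 ≈ 0.3070.

θ̂_MAP = 0.3070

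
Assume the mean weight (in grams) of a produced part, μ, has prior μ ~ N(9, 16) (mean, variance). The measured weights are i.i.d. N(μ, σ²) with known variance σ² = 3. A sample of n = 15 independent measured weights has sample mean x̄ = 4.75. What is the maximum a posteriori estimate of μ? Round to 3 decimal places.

n = 15, x̄ = 4.75.
For a Normal prior and Normal likelihood with known variance, the posterior is Normal; its mode equals its mean, the precision-weighted average.
Prior precision 1/σ₀² = 1/16 = 0.0625; data precision n/σ² = 15/3 = 5.
μ̂ = (0.0625·9 + 5·4.75) / (0.0625 + 5) = 24.3125/5.0625 = 389/81 ≈ 4.802.

μ̂_MAP = 4.802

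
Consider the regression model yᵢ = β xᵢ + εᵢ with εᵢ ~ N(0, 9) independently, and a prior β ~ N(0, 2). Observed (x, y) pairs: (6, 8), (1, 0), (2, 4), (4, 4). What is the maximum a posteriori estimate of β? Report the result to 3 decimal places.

log p(β | y) = −Σ(yᵢ − βxᵢ)²/(2·9) − β²/(2·2) + const.
Setting the derivative to zero: Σxᵢ(yᵢ − βxᵢ)/9 − β/2 = 0, so β = Σxᵢyᵢ / (Σxᵢ² + σ²/τ²).
Σxᵢyᵢ = 6·8 + 1·0 + 2·4 + 4·4 = 72; Σxᵢ² = 57; σ²/τ² = 4.5.
β̂_MAP = 72 / (57 + 4.5) = 72/61.5 ≈ 1.171.

β̂_MAP = 1.171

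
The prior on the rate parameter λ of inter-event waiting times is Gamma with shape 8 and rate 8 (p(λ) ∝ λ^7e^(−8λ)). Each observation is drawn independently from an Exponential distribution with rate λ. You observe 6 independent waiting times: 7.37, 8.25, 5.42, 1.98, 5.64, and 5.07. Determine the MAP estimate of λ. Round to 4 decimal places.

The Exponential(rate=λ) likelihood is ∝ λ^n e^(−λΣtᵢ). Here n = 6 and Σtᵢ = 7.37 + 8.25 + 5.42 + 1.98 + 5.64 + 5.07 = 33.73.
Posterior ∝ λ^7e^(−8λ) · λ^6e^(−33.73λ) = λ^13e^(−41.73λ), i.e. Gamma(14, 41.73).
Mode = (a−1)/b = 13/41.73 ≈ 0.3115.

λ̂_MAP = 0.3115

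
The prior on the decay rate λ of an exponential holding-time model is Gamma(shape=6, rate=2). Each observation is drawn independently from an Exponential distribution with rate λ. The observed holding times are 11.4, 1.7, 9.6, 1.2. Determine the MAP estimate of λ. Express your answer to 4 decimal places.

The Exponential(rate=λ) likelihood is ∝ λ^n e^(−λΣtᵢ). Here n = 4 and Σtᵢ = 11.4 + 1.7 + 9.6 + 1.2 = 23.9.
Posterior ∝ λ^5e^(−2λ) · λ^4e^(−23.9λ) = λ^9e^(−25.9λ), i.e. Gamma(10, 25.9).
Mode = (a−1)/b = 9/25.9 ≈ 0.3475.

λ̂_MAP = 0.3475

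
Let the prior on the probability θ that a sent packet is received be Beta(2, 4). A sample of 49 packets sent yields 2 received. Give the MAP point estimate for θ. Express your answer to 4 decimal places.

Prior: Beta(2, 4).
Data: 2 successes in 49 trials. The binomial likelihood contributes θ^2(1−θ)^47, so the posterior is Beta(2+2, 4+47) = Beta(4, 51).
For Beta(a, b) with a, b > 1 the mode is (a−1)/(a+b−2) = 3/53 ≈ 0.0566.

θ̂_MAP = 0.0566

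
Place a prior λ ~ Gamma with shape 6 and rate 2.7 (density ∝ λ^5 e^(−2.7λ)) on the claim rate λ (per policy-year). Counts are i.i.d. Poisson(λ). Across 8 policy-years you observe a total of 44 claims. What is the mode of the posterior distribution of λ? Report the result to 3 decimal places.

Σxᵢ = 44, n = 8.
Posterior ∝ λ^5e^(−2.7λ) · λ^44e^(−8λ) = λ^49e^(−10.7λ), i.e. Gamma(shape=50, rate=10.7).
The mode of a Gamma(a, b) with a ≥ 1 (shape–rate) is (a−1)/b = 49/10.7 ≈ 4.579.

λ̂_MAP = 4.579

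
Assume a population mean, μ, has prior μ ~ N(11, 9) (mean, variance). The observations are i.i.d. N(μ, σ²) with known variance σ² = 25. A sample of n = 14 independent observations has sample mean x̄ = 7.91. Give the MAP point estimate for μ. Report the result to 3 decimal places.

n = 14, x̄ = 7.91.
For a Normal prior and Normal likelihood with known variance, the posterior is Normal; its mode equals its mean, the precision-weighted average.
Prior precision 1/σ₀² = 1/9; data precision n/σ² = 14/25 = 0.56.
μ̂ = ((1/9)·11 + 0.56·7.91) / (1/9 + 0.56) = (63583/11250)/(151/225) = 63583/7550 ≈ 8.422.

μ̂_MAP = 8.422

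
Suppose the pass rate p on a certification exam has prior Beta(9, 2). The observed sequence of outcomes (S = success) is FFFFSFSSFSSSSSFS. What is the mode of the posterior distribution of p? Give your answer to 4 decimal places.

p̂_MAP = 0.6800

Prior: Beta(9, 2).
Data: 9 successes in 16 trials (from the sequence). The binomial likelihood contributes p^9(1−p)^7, so the posterior is Beta(9+9, 2+7) = Beta(18, 9).
For Beta(a, b) with a, b > 1 the mode is (a−1)/(a+b−2) = 17/25 ≈ 0.6800.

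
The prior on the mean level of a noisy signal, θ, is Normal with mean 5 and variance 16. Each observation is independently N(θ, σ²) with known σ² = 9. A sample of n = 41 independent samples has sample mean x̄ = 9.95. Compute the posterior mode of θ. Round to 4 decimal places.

θ̂_MAP = 9.8830

n = 41, x̄ = 9.95.
For a Normal prior and Normal likelihood with known variance, the posterior is Normal; its mode equals its mean, the precision-weighted average.
Prior precision 1/σ₀² = 1/16 = 0.0625; data precision n/σ² = 41/9.
θ̂ = (0.0625·5 + (41/9)·9.95) / (0.0625 + 41/9) = (32861/720)/(665/144) = 32861/3325 ≈ 9.8830.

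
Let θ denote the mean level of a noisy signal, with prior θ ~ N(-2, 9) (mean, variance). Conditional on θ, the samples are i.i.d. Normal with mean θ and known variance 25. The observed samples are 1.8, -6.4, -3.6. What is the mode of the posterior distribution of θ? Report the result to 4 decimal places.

n = 3; x̄ = (1.8 + (-6.4) + (-3.6))/3 = -8.2/3 = -41/15 ≈ -2.7333.
For a Normal prior and Normal likelihood with known variance, the posterior is Normal; its mode equals its mean, the precision-weighted average.
Prior precision 1/σ₀² = 1/9; data precision n/σ² = 3/25 = 0.12.
θ̂ = ((1/9)·(-2) + 0.12·(-41/15)) / (1/9 + 0.12) = (-619/1125)/(52/225) = -619/260 ≈ -2.3808.

θ̂_MAP = -2.3808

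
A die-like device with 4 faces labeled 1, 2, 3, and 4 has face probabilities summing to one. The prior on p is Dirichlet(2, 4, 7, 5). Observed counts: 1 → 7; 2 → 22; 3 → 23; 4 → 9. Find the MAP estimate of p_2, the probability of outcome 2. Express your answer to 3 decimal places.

MAP estimate: 0.333

The posterior is Dirichlet(αᵢ + nᵢ) = Dirichlet(9, 26, 30, 14).
For a Dirichlet(a₁,…,a_K) with all aᵢ > 1, the mode has j-th component (aⱼ − 1)/(Σaᵢ − K).
Here Σaᵢ = 79 and K = 4, so p_2 = (26 − 1)/(79 − 4) = 25/75 ≈ 0.333.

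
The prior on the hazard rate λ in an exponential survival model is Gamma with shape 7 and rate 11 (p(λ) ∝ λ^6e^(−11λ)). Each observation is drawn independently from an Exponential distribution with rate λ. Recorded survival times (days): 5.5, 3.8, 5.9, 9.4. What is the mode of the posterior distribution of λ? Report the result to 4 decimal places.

λ̂_MAP = 0.2809

The Exponential(rate=λ) likelihood is ∝ λ^n e^(−λΣtᵢ). Here n = 4 and Σtᵢ = 5.5 + 3.8 + 5.9 + 9.4 = 24.6.
Posterior ∝ λ^6e^(−11λ) · λ^4e^(−24.6λ) = λ^10e^(−35.6λ), i.e. Gamma(11, 35.6).
Mode = (a−1)/b = 10/35.6 ≈ 0.2809.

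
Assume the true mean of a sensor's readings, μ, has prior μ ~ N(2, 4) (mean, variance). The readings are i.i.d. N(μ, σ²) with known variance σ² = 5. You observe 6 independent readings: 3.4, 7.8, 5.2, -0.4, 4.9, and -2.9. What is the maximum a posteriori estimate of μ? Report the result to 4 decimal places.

n = 6; x̄ = (3.4 + 7.8 + 5.2 + (-0.4) + 4.9 + (-2.9))/6 = 18/6 = 3.
For a Normal prior and Normal likelihood with known variance, the posterior is Normal; its mode equals its mean, the precision-weighted average.
Prior precision 1/σ₀² = 1/4 = 0.25; data precision n/σ² = 6/5 = 1.2.
μ̂ = (0.25·2 + 1.2·3) / (0.25 + 1.2) = 4.1/1.45 = 82/29 ≈ 2.8276.

μ̂_MAP = 2.8276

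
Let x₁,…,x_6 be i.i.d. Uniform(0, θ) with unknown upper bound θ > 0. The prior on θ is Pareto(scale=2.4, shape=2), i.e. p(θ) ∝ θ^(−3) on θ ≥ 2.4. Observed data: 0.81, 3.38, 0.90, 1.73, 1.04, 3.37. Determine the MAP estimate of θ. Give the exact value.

The Uniform(0, θ) likelihood is θ^(−n) for θ ≥ max(xᵢ), zero otherwise. Here max(xᵢ) = 3.38.
Posterior ∝ θ^(−3) · θ^(−6) = θ^(−9) on θ ≥ max(2.4, 3.38) = 3.38.
This density is strictly decreasing in θ, so the posterior mode lies at the lower boundary of the support.

θ̂_MAP = 3.38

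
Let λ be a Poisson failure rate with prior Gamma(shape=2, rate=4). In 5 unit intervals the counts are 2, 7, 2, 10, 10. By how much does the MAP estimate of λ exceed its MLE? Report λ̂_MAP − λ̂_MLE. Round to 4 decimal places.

MAP − MLE = -2.6444

Σxᵢ = 31. Posterior is Gamma(33, 9); MAP = (33−1)/9 = 32/9 ≈ 3.55556.
MLE = x̄ = 31/5 ≈ 6.20000.
Difference = 32/9 − 31/5 = -119/45 ≈ -2.6444.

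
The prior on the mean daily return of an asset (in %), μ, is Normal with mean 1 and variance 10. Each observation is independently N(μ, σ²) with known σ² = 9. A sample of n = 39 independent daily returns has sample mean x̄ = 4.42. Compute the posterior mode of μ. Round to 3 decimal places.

μ̂_MAP = 4.343

n = 39, x̄ = 4.42.
For a Normal prior and Normal likelihood with known variance, the posterior is Normal; its mode equals its mean, the precision-weighted average.
Prior precision 1/σ₀² = 1/10 = 0.1; data precision n/σ² = 39/9 = 13/3.
μ̂ = (0.1·1 + (13/3)·4.42) / (0.1 + 13/3) = (1444/75)/(133/30) = 152/35 ≈ 4.343.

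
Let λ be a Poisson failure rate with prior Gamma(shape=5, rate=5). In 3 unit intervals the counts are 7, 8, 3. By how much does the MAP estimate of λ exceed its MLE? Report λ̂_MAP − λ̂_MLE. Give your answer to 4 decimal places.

Σxᵢ = 18. Posterior is Gamma(23, 8); MAP = (23−1)/8 = 22/8 ≈ 2.75000.
MLE = x̄ = 18/3 ≈ 6.00000.
Difference = 22/8 − 18/3 = -13/4 ≈ -3.2500.

MAP − MLE = -3.2500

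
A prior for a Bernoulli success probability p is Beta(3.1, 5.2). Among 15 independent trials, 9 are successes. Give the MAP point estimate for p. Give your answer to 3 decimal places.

Prior: Beta(3.1, 5.2).
Data: 9 successes in 15 trials. The binomial likelihood contributes p^9(1−p)^6, so the posterior is Beta(3.1+9, 5.2+6) = Beta(12.1, 11.2).
For Beta(a, b) with a, b > 1 the mode is (a−1)/(a+b−2) = 11.1/21.3 ≈ 0.521.

p̂_MAP = 0.521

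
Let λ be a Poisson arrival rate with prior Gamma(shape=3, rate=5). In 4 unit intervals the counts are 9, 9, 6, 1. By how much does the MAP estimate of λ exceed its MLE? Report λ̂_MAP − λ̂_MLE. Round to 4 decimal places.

MAP − MLE = -3.2500

Σxᵢ = 25. Posterior is Gamma(28, 9); MAP = (28−1)/9 = 27/9 ≈ 3.00000.
MLE = x̄ = 25/4 ≈ 6.25000.
Difference = 27/9 − 25/4 = -13/4 ≈ -3.2500.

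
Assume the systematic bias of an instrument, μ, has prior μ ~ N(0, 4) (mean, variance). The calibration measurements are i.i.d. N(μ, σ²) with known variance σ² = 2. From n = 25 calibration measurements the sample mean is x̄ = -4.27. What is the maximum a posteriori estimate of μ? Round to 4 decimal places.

μ̂_MAP = -4.1863

n = 25, x̄ = -4.27.
For a Normal prior and Normal likelihood with known variance, the posterior is Normal; its mode equals its mean, the precision-weighted average.
Prior precision 1/σ₀² = 1/4 = 0.25; data precision n/σ² = 25/2 = 12.5.
μ̂ = (0.25·0 + 12.5·(-4.27)) / (0.25 + 12.5) = (-53.375)/12.75 = -427/102 ≈ -4.1863.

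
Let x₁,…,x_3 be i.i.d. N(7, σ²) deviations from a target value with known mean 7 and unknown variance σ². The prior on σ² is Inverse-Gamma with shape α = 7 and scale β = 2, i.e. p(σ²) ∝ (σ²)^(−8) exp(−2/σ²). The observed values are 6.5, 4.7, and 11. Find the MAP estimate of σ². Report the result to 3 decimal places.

Sum of squared deviations about the known mean: SS = (6.5−7)² + (4.7−7)² + (11−7)² = 21.54.
The Normal likelihood contributes (σ²)^(−n/2) exp(−SS/(2σ²)), so the posterior is Inverse-Gamma(α + n/2, β + SS/2) = Inverse-Gamma(8.5, 12.77).
The mode of Inverse-Gamma(a, b) is b/(a+1) = 12.77/9.5 ≈ 1.344.

σ̂²_MAP = 1.344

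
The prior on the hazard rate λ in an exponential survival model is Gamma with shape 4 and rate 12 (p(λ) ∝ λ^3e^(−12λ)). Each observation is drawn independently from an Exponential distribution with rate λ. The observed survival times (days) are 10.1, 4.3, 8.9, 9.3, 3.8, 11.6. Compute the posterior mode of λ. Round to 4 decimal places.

The Exponential(rate=λ) likelihood is ∝ λ^n e^(−λΣtᵢ). Here n = 6 and Σtᵢ = 10.1 + 4.3 + 8.9 + 9.3 + 3.8 + 11.6 = 48.
Posterior ∝ λ^3e^(−12λ) · λ^6e^(−48λ) = λ^9e^(−60λ), i.e. Gamma(10, 60).
Mode = (a−1)/b = 9/60 ≈ 0.1500.

λ̂_MAP = 0.1500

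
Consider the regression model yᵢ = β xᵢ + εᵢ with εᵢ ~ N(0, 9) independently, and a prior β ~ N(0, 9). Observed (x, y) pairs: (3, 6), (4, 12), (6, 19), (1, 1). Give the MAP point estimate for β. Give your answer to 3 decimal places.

β̂_MAP = 2.873

log p(β | y) = −Σ(yᵢ − βxᵢ)²/(2·9) − β²/(2·9) + const.
Setting the derivative to zero: Σxᵢ(yᵢ − βxᵢ)/9 − β/9 = 0, so β = Σxᵢyᵢ / (Σxᵢ² + σ²/τ²).
Σxᵢyᵢ = 3·6 + 4·12 + 6·19 + 1·1 = 181; Σxᵢ² = 62; σ²/τ² = 1.
β̂_MAP = 181 / (62 + 1) = 181/63 ≈ 2.873.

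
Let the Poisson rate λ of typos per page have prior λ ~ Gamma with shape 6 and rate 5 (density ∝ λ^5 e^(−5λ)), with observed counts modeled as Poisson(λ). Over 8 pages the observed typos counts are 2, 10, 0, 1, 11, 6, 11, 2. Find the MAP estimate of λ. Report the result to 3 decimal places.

λ̂_MAP = 3.692

Σxᵢ = 2+10+0+1+11+6+11+2 = 43, with n = 8.
Posterior ∝ λ^5e^(−5λ) · λ^43e^(−8λ) = λ^48e^(−13λ), i.e. Gamma(shape=49, rate=13).
The mode of a Gamma(a, b) with a ≥ 1 (shape–rate) is (a−1)/b = 48/13 ≈ 3.692.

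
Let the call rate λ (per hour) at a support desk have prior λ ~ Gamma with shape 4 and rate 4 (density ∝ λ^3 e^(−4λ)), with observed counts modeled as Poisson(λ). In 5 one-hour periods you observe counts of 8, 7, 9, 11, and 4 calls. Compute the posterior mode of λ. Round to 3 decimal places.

λ̂_MAP = 4.667

Σxᵢ = 8+7+9+11+4 = 39, with n = 5.
Posterior ∝ λ^3e^(−4λ) · λ^39e^(−5λ) = λ^42e^(−9λ), i.e. Gamma(shape=43, rate=9).
The mode of a Gamma(a, b) with a ≥ 1 (shape–rate) is (a−1)/b = 42/9 ≈ 4.667.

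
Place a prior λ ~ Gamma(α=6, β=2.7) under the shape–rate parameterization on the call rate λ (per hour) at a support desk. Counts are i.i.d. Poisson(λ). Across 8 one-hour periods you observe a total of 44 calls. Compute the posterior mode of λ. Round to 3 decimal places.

λ̂_MAP = 4.579

Σxᵢ = 44, n = 8.
Posterior ∝ λ^5e^(−2.7λ) · λ^44e^(−8λ) = λ^49e^(−10.7λ), i.e. Gamma(shape=50, rate=10.7).
The mode of a Gamma(a, b) with a ≥ 1 (shape–rate) is (a−1)/b = 49/10.7 ≈ 4.579.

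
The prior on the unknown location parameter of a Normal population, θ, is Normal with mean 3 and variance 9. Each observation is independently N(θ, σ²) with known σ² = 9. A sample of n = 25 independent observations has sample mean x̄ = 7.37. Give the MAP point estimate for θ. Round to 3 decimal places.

θ̂_MAP = 7.202

n = 25, x̄ = 7.37.
For a Normal prior and Normal likelihood with known variance, the posterior is Normal; its mode equals its mean, the precision-weighted average.
Prior precision 1/σ₀² = 1/9; data precision n/σ² = 25/9.
θ̂ = ((1/9)·3 + (25/9)·7.37) / (1/9 + 25/9) = (749/36)/(26/9) = 749/104 ≈ 7.202.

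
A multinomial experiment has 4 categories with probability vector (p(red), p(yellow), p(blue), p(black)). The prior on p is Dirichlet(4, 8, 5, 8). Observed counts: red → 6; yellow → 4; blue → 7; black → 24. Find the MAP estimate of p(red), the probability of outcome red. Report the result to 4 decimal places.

MAP estimate of p(red) = 0.1452

The posterior is Dirichlet(αᵢ + nᵢ) = Dirichlet(10, 12, 12, 32).
For a Dirichlet(a₁,…,a_K) with all aᵢ > 1, the mode has j-th component (aⱼ − 1)/(Σaᵢ − K).
Here Σaᵢ = 66 and K = 4, so p(red) = (10 − 1)/(66 − 4) = 9/62 ≈ 0.1452.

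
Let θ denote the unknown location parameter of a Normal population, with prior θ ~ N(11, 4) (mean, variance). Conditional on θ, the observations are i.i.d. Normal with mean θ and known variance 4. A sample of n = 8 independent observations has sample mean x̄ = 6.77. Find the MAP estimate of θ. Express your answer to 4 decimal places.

θ̂_MAP = 7.2400

n = 8, x̄ = 6.77.
For a Normal prior and Normal likelihood with known variance, the posterior is Normal; its mode equals its mean, the precision-weighted average.
Prior precision 1/σ₀² = 1/4 = 0.25; data precision n/σ² = 8/4 = 2.
θ̂ = (0.25·11 + 2·6.77) / (0.25 + 2) = 16.29/2.25 = 7.2400.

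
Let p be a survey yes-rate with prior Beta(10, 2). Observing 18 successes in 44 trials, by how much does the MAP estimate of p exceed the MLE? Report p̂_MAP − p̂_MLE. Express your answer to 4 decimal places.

Posterior is Beta(28, 28); MAP = (28−1)/(56−2) = 27/54 ≈ 0.50000.
MLE ignores the prior: p̂_MLE = k/n = 18/44 ≈ 0.40909.
Difference = 27/54 − 18/44 = 1/11 ≈ 0.0909.

MAP − MLE = 0.0909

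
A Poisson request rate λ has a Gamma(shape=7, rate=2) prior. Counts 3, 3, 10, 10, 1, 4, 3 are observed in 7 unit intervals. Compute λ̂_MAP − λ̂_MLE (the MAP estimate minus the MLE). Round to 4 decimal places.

Σxᵢ = 34. Posterior is Gamma(41, 9); MAP = (41−1)/9 = 40/9 ≈ 4.44444.
MLE = x̄ = 34/7 ≈ 4.85714.
Difference = 40/9 − 34/7 = -26/63 ≈ -0.4127.

MAP − MLE = -0.4127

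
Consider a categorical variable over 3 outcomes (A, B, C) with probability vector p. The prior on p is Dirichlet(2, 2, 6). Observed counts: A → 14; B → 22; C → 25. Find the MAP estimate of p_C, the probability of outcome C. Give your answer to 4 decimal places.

The posterior is Dirichlet(αᵢ + nᵢ) = Dirichlet(16, 24, 31).
For a Dirichlet(a₁,…,a_K) with all aᵢ > 1, the mode has j-th component (aⱼ − 1)/(Σaᵢ − K).
Here Σaᵢ = 71 and K = 3, so p_C = (31 − 1)/(71 − 3) = 30/68 ≈ 0.4412.

MAP estimate of p_C = 0.4412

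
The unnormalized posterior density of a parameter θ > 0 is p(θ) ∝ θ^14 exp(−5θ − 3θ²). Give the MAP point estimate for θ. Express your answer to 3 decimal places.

ℓ'(θ) = 14/θ − 5 − 6θ. Setting this to zero and multiplying by θ: 6θ² + 5θ − 14 = 0.
θ = (−5 + √(5² + 4·6·14)) / (2·6) = (−5 + √361) / 12 = (−5 + 19)/12 = 7/6.
ℓ''(θ) = −14/θ² − 6 < 0, confirming a maximum.

θ̂_MAP = 1.167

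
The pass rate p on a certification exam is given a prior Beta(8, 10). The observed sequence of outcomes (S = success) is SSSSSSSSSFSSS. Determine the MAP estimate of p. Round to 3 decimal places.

Prior: Beta(8, 10).
Data: 12 successes in 13 trials (from the sequence). The binomial likelihood contributes p^12(1−p)^1, so the posterior is Beta(8+12, 10+1) = Beta(20, 11).
For Beta(a, b) with a, b > 1 the mode is (a−1)/(a+b−2) = 19/29 ≈ 0.655.

p̂_MAP = 0.655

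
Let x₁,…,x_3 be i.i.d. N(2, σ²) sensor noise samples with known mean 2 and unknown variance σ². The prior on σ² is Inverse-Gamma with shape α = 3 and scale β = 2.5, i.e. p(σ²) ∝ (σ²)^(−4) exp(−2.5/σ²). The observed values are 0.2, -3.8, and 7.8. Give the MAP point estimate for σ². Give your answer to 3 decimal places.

σ̂²_MAP = 6.865

Sum of squared deviations about the known mean: SS = (0.2−2)² + (-3.8−2)² + (7.8−2)² = 70.52.
The Normal likelihood contributes (σ²)^(−n/2) exp(−SS/(2σ²)), so the posterior is Inverse-Gamma(α + n/2, β + SS/2) = Inverse-Gamma(4.5, 37.76).
The mode of Inverse-Gamma(a, b) is b/(a+1) = 37.76/5.5 ≈ 6.865.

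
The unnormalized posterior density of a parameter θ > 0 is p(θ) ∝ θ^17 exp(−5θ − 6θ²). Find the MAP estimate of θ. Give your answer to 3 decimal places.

θ̂_MAP = 1.000

ℓ'(θ) = 17/θ − 5 − 12θ. Setting this to zero and multiplying by θ: 12θ² + 5θ − 17 = 0.
θ = (−5 + √(5² + 4·12·17)) / (2·12) = (−5 + √841) / 24 = (−5 + 29)/24 = 1.
ℓ''(θ) = −17/θ² − 12 < 0, confirming a maximum.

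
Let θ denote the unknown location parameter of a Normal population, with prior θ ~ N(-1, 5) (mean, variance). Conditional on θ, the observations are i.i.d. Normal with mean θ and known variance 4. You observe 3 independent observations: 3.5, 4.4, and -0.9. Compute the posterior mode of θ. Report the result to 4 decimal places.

n = 3; x̄ = (3.5 + 4.4 + (-0.9))/3 = 7/3 = 7/3 ≈ 2.3333.
For a Normal prior and Normal likelihood with known variance, the posterior is Normal; its mode equals its mean, the precision-weighted average.
Prior precision 1/σ₀² = 1/5 = 0.2; data precision n/σ² = 3/4 = 0.75.
θ̂ = (0.2·(-1) + 0.75·(7/3)) / (0.2 + 0.75) = 1.55/0.95 = 31/19 ≈ 1.6316.

θ̂_MAP = 1.6316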